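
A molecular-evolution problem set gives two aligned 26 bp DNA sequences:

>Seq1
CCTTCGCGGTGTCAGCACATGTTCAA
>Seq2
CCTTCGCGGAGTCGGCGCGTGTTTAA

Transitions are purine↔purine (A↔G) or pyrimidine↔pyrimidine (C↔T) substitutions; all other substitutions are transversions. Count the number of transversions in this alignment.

1

Mismatches occur at site 10 (T/A, transversion), site 14 (A/G, transition), site 17 (A/G, transition), site 19 (A/G, transition), site 24 (C/T, transition).
Of the 5 differences, 4 transitions and 1 transversion, so the answer is 1.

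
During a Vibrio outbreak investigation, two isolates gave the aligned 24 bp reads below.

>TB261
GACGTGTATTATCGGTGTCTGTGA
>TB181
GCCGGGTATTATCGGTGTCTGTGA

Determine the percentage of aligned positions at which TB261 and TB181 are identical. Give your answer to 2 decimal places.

91.67%

The sequences differ at positions 2 (A/C), 5 (T/G).
22 of the 24 sites match, so the percent identity is 22/24 × 100 = 91.67%.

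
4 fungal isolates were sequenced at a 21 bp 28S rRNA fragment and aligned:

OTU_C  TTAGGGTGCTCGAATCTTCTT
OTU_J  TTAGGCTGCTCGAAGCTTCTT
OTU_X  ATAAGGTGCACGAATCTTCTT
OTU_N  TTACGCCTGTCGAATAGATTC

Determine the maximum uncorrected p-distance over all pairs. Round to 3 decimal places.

0.571

Pairwise Hamming distances:
  OTU_C vs OTU_J: 2
  OTU_C vs OTU_X: 3
  OTU_C vs OTU_N: 10
  OTU_J vs OTU_X: 5
  OTU_J vs OTU_N: 10
  OTU_X vs OTU_N: 12
The largest is 12 mismatches, between OTU_X and OTU_N; p = 12/21 = 0.571.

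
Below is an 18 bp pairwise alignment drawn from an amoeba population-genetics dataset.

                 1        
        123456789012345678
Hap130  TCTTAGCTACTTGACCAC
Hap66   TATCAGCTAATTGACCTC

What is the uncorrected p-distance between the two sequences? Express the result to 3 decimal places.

0.222

The sequences differ at positions 2 (C/A), 4 (T/C), 10 (C/A), 17 (A/T).
There are 4 differences over 18 sites, so p = 4/18 = 0.222.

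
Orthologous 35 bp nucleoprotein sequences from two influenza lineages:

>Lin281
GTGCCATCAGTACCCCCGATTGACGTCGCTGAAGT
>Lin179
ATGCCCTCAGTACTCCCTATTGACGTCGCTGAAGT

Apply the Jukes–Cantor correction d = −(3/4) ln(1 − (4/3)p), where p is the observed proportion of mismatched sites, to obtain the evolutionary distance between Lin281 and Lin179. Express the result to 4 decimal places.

0.1240

Differing sites — 1:G/A; 6:A/C; 14:C/T; 18:G/T.
p = 4/35 = 0.114286.
d = −0.75 · ln(1 − (4/3)·0.114286) = −0.75 · ln(0.847619) = −0.75 · (-0.165324) = 0.1240.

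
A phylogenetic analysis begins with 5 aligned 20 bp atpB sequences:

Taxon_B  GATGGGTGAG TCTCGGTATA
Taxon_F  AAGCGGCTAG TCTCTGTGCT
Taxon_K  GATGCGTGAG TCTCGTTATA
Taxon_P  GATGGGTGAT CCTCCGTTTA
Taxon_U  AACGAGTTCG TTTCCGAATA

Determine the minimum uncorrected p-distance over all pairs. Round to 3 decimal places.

0.100

Pairwise Hamming distances:
  Taxon_B vs Taxon_F: 9
  Taxon_B vs Taxon_K: 2
  Taxon_B vs Taxon_P: 4
  Taxon_B vs Taxon_U: 8
  Taxon_F vs Taxon_K: 11
  Taxon_F vs Taxon_P: 11
  Taxon_F vs Taxon_U: 11
  Taxon_K vs Taxon_P: 6
  Taxon_K vs Taxon_U: 9
  Taxon_P vs Taxon_U: 10
The smallest is 2 mismatches, between Taxon_B and Taxon_K; p = 2/20 = 0.100.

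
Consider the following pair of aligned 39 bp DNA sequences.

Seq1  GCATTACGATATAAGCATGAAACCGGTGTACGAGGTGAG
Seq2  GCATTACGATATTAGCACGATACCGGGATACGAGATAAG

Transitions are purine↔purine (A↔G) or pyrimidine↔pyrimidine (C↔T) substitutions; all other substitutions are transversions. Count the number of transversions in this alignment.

Differing sites — 13:A/T (Tv); 18:T/C (Ti); 21:A/T (Tv); 27:T/G (Tv); 28:G/A (Ti); 35:G/A (Ti); 37:G/A (Ti).
Of the 7 differences, 4 transitions and 3 transversions, so the answer is 3.

3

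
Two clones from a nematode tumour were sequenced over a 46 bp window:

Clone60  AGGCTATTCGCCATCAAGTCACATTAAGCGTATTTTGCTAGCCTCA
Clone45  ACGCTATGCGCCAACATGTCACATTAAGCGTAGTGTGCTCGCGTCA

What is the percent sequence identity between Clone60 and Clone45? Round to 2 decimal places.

82.61%

The sequences differ at positions 2 (G/C), 8 (T/G), 14 (T/A), 17 (A/T), 33 (T/G), 35 (T/G), 40 (A/C), 43 (C/G).
38 of the 46 sites match, so the percent identity is 38/46 × 100 = 82.61%.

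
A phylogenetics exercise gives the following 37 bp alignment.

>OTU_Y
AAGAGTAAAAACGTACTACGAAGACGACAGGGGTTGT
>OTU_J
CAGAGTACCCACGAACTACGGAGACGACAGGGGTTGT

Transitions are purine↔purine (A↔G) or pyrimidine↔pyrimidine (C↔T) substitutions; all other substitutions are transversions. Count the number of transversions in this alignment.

5

Differing sites — 1:A/C (Tv); 8:A/C (Tv); 9:A/C (Tv); 10:A/C (Tv); 14:T/A (Tv); 21:A/G (Ti).
Of the 6 differences, 1 transition and 5 transversions, so the answer is 5.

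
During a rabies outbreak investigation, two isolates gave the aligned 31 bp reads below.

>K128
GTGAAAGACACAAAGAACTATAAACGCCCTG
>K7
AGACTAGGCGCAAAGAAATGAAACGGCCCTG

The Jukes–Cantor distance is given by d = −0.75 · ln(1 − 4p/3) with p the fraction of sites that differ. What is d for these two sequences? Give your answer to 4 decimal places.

0.5445

The sequences differ at positions 1 (G/A), 2 (T/G), 3 (G/A), 4 (A/C), 5 (A/T), 8 (A/G), 10 (A/G), 18 (C/A), 20 (A/G), 21 (T/A), 24 (A/C), 25 (C/G).
p = 12/31 = 0.387097.
d = −0.75 · ln(1 − (4/3)·0.387097) = −0.75 · ln(0.483871) = −0.75 · (-0.725937) = 0.5445.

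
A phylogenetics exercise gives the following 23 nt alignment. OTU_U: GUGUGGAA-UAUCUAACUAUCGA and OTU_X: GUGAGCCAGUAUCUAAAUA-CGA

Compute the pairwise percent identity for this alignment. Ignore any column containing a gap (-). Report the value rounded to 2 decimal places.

Excluding the 2 gap columns leaves 21 comparable sites.
Mismatches occur at site 4 (U/A), site 6 (G/C), site 7 (A/C), site 17 (C/A).
17 of the 21 comparable sites match, so the percent identity is 17/21 × 100 = 80.95%.

80.95%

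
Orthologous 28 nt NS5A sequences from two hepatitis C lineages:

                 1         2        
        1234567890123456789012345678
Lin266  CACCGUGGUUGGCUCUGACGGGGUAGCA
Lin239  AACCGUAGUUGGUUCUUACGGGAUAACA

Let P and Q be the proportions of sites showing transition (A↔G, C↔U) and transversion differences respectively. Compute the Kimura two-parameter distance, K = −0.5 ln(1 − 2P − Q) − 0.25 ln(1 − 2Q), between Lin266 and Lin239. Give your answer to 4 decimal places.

0.2595

The sequences differ at positions 1 (C/A, transversion), 7 (G/A, transition), 13 (C/U, transition), 17 (G/U, transversion), 23 (G/A, transition), 26 (G/A, transition).
Of the 6 differences, 4 transitions and 2 transversions over 28 sites: P = 4/28 = 0.142857, Q = 2/28 = 0.071429.
d = −0.5·ln(0.642857) − 0.25·ln(0.857142) = −0.5·(-0.441833) − 0.25·(-0.154152) = 0.2595.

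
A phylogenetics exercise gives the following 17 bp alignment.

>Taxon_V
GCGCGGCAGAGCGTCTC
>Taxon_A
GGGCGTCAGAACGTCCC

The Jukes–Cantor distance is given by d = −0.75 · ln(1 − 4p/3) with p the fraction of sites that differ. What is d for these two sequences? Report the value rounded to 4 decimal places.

Differing sites — 2:C/G; 6:G/T; 11:G/A; 16:T/C.
p = 4/17 = 0.235294.
d = −0.75 · ln(1 − (4/3)·0.235294) = −0.75 · ln(0.686275) = −0.75 · (-0.376477) = 0.2824.

0.2824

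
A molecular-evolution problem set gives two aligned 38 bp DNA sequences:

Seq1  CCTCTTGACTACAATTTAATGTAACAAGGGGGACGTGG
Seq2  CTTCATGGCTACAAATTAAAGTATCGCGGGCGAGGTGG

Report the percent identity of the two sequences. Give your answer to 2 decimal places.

The sequences differ at positions 2 (C/T), 5 (T/A), 8 (A/G), 15 (T/A), 20 (T/A), 24 (A/T), 26 (A/G), 27 (A/C), 31 (G/C), 34 (C/G).
28 of the 38 sites match, so the percent identity is 28/38 × 100 = 73.68%.

73.68%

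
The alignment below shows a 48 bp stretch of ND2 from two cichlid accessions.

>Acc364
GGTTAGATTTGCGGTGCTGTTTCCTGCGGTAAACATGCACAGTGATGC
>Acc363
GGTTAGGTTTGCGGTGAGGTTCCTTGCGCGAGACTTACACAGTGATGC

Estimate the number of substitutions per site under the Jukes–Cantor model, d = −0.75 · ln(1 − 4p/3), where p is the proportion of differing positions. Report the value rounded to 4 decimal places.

0.2441

The sequences differ at positions 7 (A/G), 17 (C/A), 18 (T/G), 22 (T/C), 24 (C/T), 29 (G/C), 30 (T/G), 32 (A/G), 35 (A/T), 37 (G/A).
p = 10/48 = 0.208333.
d = −0.75 · ln(1 − (4/3)·0.208333) = −0.75 · ln(0.722223) = −0.75 · (-0.325421) = 0.2441.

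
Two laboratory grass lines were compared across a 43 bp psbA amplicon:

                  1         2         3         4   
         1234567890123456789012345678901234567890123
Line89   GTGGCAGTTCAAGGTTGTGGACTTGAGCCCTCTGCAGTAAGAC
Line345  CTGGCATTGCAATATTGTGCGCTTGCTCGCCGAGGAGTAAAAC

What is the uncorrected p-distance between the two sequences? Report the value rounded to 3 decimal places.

Differing sites — 1:G/C; 7:G/T; 9:T/G; 13:G/T; 14:G/A; 20:G/C; 21:A/G; 26:A/C; 27:G/T; 29:C/G; 31:T/C; 32:C/G; 33:T/A; 35:C/G; 41:G/A.
There are 15 differences over 43 sites, so p = 15/43 = 0.349.

0.349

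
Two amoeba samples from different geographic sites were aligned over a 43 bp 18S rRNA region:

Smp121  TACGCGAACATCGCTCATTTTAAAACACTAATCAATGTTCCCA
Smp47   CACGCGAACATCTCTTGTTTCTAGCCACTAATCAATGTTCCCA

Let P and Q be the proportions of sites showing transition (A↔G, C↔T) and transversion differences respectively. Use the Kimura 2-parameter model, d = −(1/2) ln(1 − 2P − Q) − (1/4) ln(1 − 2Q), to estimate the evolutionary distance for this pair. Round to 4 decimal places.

The sequences differ at positions 1 (T/C, transition), 13 (G/T, transversion), 16 (C/T, transition), 17 (A/G, transition), 21 (T/C, transition), 22 (A/T, transversion), 24 (A/G, transition), 25 (A/C, transversion).
Of the 8 differences, 5 transitions and 3 transversions over 43 sites: P = 5/43 = 0.116279, Q = 3/43 = 0.069767.
d = −0.5·ln(0.697675) − 0.25·ln(0.860466) = −0.5·(-0.360002) − 0.25·(-0.150281) = 0.2176.

0.2176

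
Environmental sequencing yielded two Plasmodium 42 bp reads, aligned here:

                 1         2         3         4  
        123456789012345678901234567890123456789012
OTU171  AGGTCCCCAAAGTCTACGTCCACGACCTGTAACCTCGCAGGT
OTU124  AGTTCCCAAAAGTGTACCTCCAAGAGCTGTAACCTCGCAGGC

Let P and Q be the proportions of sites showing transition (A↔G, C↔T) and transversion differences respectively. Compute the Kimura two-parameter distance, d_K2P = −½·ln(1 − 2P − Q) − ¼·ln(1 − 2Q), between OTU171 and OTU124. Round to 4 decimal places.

Differing sites — 3:G/T (Tv); 8:C/A (Tv); 14:C/G (Tv); 18:G/C (Tv); 23:C/A (Tv); 26:C/G (Tv); 42:T/C (Ti).
Of the 7 differences, 1 transition and 6 transversions over 42 sites: P = 1/42 = 0.023810, Q = 6/42 = 0.142857.
d = −0.5·ln(0.809523) − 0.25·ln(0.714286) = −0.5·(-0.211310) − 0.25·(-0.336472) = 0.1898.

0.1898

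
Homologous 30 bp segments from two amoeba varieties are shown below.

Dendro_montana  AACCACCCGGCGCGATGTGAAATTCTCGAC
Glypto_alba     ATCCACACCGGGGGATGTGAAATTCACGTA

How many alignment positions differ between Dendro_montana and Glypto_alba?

8

Mismatches occur at site 2 (A/T), site 7 (C/A), site 9 (G/C), site 11 (C/G), site 13 (C/G), site 26 (T/A), site 29 (A/T), site 30 (C/A).
That gives 8 mismatches out of 30 aligned sites, so the Hamming distance is 8.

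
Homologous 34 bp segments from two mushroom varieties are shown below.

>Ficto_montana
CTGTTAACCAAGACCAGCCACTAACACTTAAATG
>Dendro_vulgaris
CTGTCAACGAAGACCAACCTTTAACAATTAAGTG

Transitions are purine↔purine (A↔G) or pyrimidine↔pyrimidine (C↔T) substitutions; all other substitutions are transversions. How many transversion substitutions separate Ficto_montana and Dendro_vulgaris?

3

The sequences differ at positions 5 (T/C, transition), 9 (C/G, transversion), 17 (G/A, transition), 20 (A/T, transversion), 21 (C/T, transition), 27 (C/A, transversion), 32 (A/G, transition).
Of the 7 differences, 4 transitions and 3 transversions, so the answer is 3.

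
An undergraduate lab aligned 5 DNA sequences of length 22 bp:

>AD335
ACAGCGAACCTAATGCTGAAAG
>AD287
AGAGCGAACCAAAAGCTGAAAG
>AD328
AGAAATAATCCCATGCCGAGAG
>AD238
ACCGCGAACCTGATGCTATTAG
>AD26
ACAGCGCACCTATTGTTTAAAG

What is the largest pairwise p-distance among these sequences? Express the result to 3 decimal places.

0.591

Pairwise Hamming distances:
  AD335 vs AD287: 3
  AD335 vs AD328: 9
  AD335 vs AD238: 5
  AD335 vs AD26: 4
  AD287 vs AD328: 9
  AD287 vs AD238: 8
  AD287 vs AD26: 7
  AD328 vs AD238: 12
  AD328 vs AD26: 13
  AD238 vs AD26: 8
The largest is 13 mismatches, between AD328 and AD26; p = 13/22 = 0.591.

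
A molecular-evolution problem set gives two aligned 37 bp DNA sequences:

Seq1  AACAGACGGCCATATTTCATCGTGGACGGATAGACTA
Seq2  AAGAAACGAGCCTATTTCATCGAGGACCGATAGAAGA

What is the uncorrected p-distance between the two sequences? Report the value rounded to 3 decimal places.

Differing sites — 3:C/G; 5:G/A; 9:G/A; 10:C/G; 12:A/C; 23:T/A; 28:G/C; 35:C/A; 36:T/G.
There are 9 differences over 37 sites, so p = 9/37 = 0.243.

0.243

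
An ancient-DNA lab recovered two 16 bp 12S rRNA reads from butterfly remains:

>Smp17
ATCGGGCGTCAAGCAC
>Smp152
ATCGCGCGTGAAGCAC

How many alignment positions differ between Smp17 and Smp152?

Mismatches occur at site 5 (G↔C), site 10 (C↔G).
That gives 2 mismatches out of 16 aligned sites, so the Hamming distance is 2.

2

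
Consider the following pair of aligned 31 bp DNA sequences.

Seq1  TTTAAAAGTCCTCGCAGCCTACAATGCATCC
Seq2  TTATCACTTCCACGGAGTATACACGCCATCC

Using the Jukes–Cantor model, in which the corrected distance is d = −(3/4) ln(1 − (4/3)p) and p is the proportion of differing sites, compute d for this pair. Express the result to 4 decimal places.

Mismatches occur at site 3 (T→A), site 4 (A→T), site 5 (A→C), site 7 (A→C), site 8 (G→T), site 12 (T→A), site 15 (C→G), site 18 (C→T), site 19 (C→A), site 24 (A→C), site 25 (T→G), site 26 (G→C).
p = 12/31 = 0.387097.
d = −0.75 · ln(1 − (4/3)·0.387097) = −0.75 · ln(0.483871) = −0.75 · (-0.725937) = 0.5445.

0.5445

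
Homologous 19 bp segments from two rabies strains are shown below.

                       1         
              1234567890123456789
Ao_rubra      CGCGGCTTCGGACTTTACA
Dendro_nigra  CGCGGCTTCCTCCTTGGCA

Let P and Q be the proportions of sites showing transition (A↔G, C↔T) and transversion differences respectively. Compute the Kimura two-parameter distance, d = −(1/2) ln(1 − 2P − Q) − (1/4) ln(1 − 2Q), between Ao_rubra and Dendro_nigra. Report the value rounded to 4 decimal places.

Mismatches occur at site 10 (G↔C, transversion), site 11 (G↔T, transversion), site 12 (A↔C, transversion), site 16 (T↔G, transversion), site 17 (A↔G, transition).
Of the 5 differences, 1 transition and 4 transversions over 19 sites: P = 1/19 = 0.052632, Q = 4/19 = 0.210526.
d = −0.5·ln(0.684210) − 0.25·ln(0.578948) = −0.5·(-0.379490) − 0.25·(-0.546543) = 0.3264.

0.3264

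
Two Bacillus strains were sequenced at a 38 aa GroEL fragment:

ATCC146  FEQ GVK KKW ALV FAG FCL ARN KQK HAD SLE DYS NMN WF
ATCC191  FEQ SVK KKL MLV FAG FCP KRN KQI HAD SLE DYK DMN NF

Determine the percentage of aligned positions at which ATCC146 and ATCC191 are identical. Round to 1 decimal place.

76.3%

The sequences differ at positions 4 (G/S), 9 (W/L), 10 (A/M), 18 (L/P), 19 (A/K), 24 (K/I), 33 (S/K), 34 (N/D), 37 (W/N).
29 of the 38 sites match, so the percent identity is 29/38 × 100 = 76.3%.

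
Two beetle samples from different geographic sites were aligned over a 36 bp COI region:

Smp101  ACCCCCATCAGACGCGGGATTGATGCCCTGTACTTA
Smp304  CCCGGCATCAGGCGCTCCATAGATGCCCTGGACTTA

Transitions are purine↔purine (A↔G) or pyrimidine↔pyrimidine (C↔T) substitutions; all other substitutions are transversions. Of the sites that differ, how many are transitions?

Differing sites — 1:A/C (Tv); 4:C/G (Tv); 5:C/G (Tv); 12:A/G (Ti); 16:G/T (Tv); 17:G/C (Tv); 18:G/C (Tv); 21:T/A (Tv); 31:T/G (Tv).
Of the 9 differences, 1 transition and 8 transversions, so the answer is 1.

1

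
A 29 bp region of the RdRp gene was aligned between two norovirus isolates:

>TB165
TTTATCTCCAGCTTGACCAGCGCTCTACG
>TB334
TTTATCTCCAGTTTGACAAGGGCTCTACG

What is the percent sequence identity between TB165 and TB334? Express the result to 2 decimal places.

The sequences differ at positions 12 (C/T), 18 (C/A), 21 (C/G).
26 of the 29 sites match, so the percent identity is 26/29 × 100 = 89.66%.

89.66%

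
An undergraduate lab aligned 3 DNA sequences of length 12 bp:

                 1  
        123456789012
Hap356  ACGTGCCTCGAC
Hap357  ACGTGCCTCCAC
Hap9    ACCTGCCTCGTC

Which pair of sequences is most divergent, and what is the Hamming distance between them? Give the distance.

Pairwise Hamming distances:
  Hap356 vs Hap357: 1
  Hap356 vs Hap9: 2
  Hap357 vs Hap9: 3
The largest is 3, between Hap357 and Hap9.

3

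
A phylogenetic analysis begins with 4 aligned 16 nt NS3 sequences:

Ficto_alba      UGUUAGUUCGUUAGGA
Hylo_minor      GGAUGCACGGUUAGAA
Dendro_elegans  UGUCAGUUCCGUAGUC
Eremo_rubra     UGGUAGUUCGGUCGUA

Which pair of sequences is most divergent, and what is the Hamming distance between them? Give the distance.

12

Pairwise Hamming distances:
  Ficto_alba vs Hylo_minor: 8
  Ficto_alba vs Dendro_elegans: 5
  Ficto_alba vs Eremo_rubra: 4
  Hylo_minor vs Dendro_elegans: 12
  Hylo_minor vs Eremo_rubra: 10
  Dendro_elegans vs Eremo_rubra: 5
The largest is 12, between Hylo_minor and Dendro_elegans.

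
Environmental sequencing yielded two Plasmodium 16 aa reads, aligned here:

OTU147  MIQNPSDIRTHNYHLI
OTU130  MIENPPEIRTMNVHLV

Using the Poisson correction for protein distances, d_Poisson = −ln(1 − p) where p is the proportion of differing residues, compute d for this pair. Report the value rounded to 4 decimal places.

0.4700

The sequences differ at positions 3 (Q/E), 6 (S/P), 7 (D/E), 11 (H/M), 13 (Y/V), 16 (I/V).
p = 6/16 = 0.375000.
d = −ln(1 − 0.375000) = −ln(0.625000) = 0.4700.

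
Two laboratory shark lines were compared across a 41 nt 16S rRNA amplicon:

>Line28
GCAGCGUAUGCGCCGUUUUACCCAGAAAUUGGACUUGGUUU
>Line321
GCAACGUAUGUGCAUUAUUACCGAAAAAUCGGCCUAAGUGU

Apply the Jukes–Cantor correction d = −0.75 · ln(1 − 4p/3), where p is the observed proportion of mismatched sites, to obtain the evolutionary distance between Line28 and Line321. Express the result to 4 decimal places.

0.3710

Differing sites — 4:G/A; 11:C/U; 14:C/A; 15:G/U; 17:U/A; 23:C/G; 25:G/A; 30:U/C; 33:A/C; 36:U/A; 37:G/A; 40:U/G.
p = 12/41 = 0.292683.
d = −0.75 · ln(1 − (4/3)·0.292683) = −0.75 · ln(0.609756) = −0.75 · (-0.494696) = 0.3710.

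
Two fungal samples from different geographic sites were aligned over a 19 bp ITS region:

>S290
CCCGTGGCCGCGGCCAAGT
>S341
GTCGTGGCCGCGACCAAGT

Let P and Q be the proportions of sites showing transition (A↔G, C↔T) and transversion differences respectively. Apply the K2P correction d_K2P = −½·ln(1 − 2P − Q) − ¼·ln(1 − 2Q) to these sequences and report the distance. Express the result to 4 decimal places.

0.1805

The sequences differ at positions 1 (C/G, transversion), 2 (C/T, transition), 13 (G/A, transition).
Of the 3 differences, 2 transitions and 1 transversion over 19 sites: P = 2/19 = 0.105263, Q = 1/19 = 0.052632.
d = −0.5·ln(0.736842) − 0.25·ln(0.894736) = −0.5·(-0.305382) − 0.25·(-0.111227) = 0.1805.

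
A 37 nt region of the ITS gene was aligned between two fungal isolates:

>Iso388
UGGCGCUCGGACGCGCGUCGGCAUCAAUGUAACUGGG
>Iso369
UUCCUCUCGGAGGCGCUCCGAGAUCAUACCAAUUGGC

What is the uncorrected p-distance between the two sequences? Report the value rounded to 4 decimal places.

Differing sites — 2:G/U; 3:G/C; 5:G/U; 12:C/G; 17:G/U; 18:U/C; 21:G/A; 22:C/G; 27:A/U; 28:U/A; 29:G/C; 30:U/C; 33:C/U; 37:G/C.
There are 14 differences over 37 sites, so p = 14/37 = 0.3784.

0.3784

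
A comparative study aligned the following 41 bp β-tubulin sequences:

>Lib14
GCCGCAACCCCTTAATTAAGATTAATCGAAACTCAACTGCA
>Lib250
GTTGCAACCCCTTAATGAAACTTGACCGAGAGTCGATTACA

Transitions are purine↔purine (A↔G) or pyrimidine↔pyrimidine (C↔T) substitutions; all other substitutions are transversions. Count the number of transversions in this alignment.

Mismatches occur at site 2 (C→T, transition), site 3 (C→T, transition), site 17 (T→G, transversion), site 20 (G→A, transition), site 21 (A→C, transversion), site 24 (A→G, transition), site 26 (T→C, transition), site 30 (A→G, transition), site 32 (C→G, transversion), site 35 (A→G, transition), site 37 (C→T, transition), site 39 (G→A, transition).
Of the 12 differences, 9 transitions and 3 transversions, so the answer is 3.

3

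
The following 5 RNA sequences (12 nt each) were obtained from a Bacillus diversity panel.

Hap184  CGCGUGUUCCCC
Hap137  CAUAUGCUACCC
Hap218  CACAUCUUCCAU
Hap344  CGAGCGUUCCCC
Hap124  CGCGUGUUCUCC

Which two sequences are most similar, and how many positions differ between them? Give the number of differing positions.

1

Pairwise Hamming distances:
  Hap184 vs Hap137: 5
  Hap184 vs Hap218: 5
  Hap184 vs Hap344: 2
  Hap184 vs Hap124: 1
  Hap137 vs Hap218: 6
  Hap137 vs Hap344: 6
  Hap137 vs Hap124: 6
  Hap218 vs Hap344: 7
  Hap218 vs Hap124: 6
  Hap344 vs Hap124: 3
The smallest is 1, between Hap184 and Hap124.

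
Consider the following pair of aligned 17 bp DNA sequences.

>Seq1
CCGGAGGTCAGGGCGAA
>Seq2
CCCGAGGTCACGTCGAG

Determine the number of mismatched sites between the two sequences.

4

Differing sites — 3:G/C; 11:G/C; 13:G/T; 17:A/G.
That gives 4 mismatches out of 17 aligned sites, so the Hamming distance is 4.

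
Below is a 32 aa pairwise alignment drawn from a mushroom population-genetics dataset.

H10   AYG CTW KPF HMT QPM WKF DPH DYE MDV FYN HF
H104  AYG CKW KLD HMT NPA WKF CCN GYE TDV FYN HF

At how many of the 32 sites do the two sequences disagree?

10

The sequences differ at positions 5 (T/K), 8 (P/L), 9 (F/D), 13 (Q/N), 15 (M/A), 19 (D/C), 20 (P/C), 21 (H/N), 22 (D/G), 25 (M/T).
That gives 10 mismatches out of 32 aligned sites, so the Hamming distance is 10.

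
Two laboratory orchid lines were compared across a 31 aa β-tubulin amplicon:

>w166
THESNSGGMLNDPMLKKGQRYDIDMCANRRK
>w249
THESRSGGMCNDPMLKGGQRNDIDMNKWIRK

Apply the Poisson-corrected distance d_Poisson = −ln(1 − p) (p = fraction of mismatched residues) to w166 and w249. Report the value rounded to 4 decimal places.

0.2985

Mismatches occur at site 5 (N↔R), site 10 (L↔C), site 17 (K↔G), site 21 (Y↔N), site 26 (C↔N), site 27 (A↔K), site 28 (N↔W), site 29 (R↔I).
p = 8/31 = 0.258065.
d = −ln(1 − 0.258065) = −ln(0.741935) = 0.2985.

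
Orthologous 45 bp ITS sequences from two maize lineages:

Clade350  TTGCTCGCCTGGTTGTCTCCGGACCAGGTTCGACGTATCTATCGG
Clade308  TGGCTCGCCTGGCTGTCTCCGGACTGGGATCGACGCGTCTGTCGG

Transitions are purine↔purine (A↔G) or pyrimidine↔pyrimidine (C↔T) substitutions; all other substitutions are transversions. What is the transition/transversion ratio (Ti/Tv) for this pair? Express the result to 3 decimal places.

The sequences differ at positions 2 (T/G, transversion), 13 (T/C, transition), 25 (C/T, transition), 26 (A/G, transition), 29 (T/A, transversion), 36 (T/C, transition), 37 (A/G, transition), 41 (A/G, transition).
Of the 8 differences, 6 transitions and 2 transversions, so Ti/Tv = 6/2 = 3.000.

3.000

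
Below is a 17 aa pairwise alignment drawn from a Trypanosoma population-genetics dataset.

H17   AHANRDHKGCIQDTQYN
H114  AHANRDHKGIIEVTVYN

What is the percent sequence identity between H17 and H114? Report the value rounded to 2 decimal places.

76.47%

Mismatches occur at site 10 (C/I), site 12 (Q/E), site 13 (D/V), site 15 (Q/V).
13 of the 17 sites match, so the percent identity is 13/17 × 100 = 76.47%.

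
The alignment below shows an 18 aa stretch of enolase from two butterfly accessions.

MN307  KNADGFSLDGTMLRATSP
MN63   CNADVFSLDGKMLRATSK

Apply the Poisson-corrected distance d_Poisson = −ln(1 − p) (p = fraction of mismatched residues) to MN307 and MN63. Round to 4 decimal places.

0.2513

Differing sites — 1:K/C; 5:G/V; 11:T/K; 18:P/K.
p = 4/18 = 0.222222.
d = −ln(1 − 0.222222) = −ln(0.777778) = 0.2513.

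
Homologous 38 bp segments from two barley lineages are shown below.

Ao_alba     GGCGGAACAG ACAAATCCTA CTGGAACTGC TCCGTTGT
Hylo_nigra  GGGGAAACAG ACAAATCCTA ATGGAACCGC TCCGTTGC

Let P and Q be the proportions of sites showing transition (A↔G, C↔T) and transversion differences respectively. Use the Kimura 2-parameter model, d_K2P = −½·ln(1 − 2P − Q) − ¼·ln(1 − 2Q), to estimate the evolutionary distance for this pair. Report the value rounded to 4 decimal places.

0.1460

Mismatches occur at site 3 (C/G, transversion), site 5 (G/A, transition), site 21 (C/A, transversion), site 28 (T/C, transition), site 38 (T/C, transition).
Of the 5 differences, 3 transitions and 2 transversions over 38 sites: P = 3/38 = 0.078947, Q = 2/38 = 0.052632.
d = −0.5·ln(0.789474) − 0.25·ln(0.894736) = −0.5·(-0.236388) − 0.25·(-0.111227) = 0.1460.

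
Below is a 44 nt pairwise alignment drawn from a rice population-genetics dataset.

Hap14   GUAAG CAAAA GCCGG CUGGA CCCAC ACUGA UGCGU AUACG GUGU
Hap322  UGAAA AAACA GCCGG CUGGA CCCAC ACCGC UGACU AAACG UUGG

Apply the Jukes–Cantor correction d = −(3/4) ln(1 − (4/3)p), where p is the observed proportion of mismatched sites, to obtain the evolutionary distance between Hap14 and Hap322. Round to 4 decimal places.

Differing sites — 1:G/U; 2:U/G; 5:G/A; 6:C/A; 9:A/C; 28:U/C; 30:A/C; 33:C/A; 34:G/C; 37:U/A; 41:G/U; 44:U/G.
p = 12/44 = 0.272727.
d = −0.75 · ln(1 − (4/3)·0.272727) = −0.75 · ln(0.636364) = −0.75 · (-0.451985) = 0.3390.

0.3390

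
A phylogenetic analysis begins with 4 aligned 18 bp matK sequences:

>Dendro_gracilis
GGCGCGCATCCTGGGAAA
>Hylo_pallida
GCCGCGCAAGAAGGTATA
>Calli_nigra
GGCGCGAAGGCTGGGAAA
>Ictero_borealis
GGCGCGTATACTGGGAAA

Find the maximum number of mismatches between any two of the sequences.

8

Pairwise Hamming distances:
  Dendro_gracilis vs Hylo_pallida: 7
  Dendro_gracilis vs Calli_nigra: 3
  Dendro_gracilis vs Ictero_borealis: 2
  Hylo_pallida vs Calli_nigra: 7
  Hylo_pallida vs Ictero_borealis: 8
  Calli_nigra vs Ictero_borealis: 3
The largest is 8, between Hylo_pallida and Ictero_borealis.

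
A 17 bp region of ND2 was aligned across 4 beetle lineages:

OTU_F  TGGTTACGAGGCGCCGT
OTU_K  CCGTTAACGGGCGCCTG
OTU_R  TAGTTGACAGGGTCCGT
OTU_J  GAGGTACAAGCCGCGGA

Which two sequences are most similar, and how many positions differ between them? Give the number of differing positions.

6

Pairwise Hamming distances:
  OTU_F vs OTU_K: 7
  OTU_F vs OTU_R: 6
  OTU_F vs OTU_J: 7
  OTU_K vs OTU_R: 8
  OTU_K vs OTU_J: 10
  OTU_R vs OTU_J: 10
The smallest is 6, between OTU_F and OTU_R.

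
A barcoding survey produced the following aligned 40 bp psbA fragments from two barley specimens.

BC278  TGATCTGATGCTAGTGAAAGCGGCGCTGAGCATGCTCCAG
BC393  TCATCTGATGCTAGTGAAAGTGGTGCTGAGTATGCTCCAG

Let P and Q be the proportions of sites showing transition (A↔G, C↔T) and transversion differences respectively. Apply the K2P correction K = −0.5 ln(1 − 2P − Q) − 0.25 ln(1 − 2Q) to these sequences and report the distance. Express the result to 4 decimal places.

0.1090

Mismatches occur at site 2 (G↔C, transversion), site 21 (C↔T, transition), site 24 (C↔T, transition), site 31 (C↔T, transition).
Of the 4 differences, 3 transitions and 1 transversion over 40 sites: P = 3/40 = 0.075000, Q = 1/40 = 0.025000.
d = −0.5·ln(0.825000) − 0.25·ln(0.950000) = −0.5·(-0.192372) − 0.25·(-0.051293) = 0.1090.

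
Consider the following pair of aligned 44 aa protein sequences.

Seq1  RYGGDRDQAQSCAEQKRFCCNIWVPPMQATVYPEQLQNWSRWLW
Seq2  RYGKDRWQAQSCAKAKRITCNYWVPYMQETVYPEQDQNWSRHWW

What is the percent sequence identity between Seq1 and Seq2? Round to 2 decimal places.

Differing sites — 4:G/K; 7:D/W; 14:E/K; 15:Q/A; 18:F/I; 19:C/T; 22:I/Y; 26:P/Y; 29:A/E; 36:L/D; 42:W/H; 43:L/W.
32 of the 44 sites match, so the percent identity is 32/44 × 100 = 72.73%.

72.73%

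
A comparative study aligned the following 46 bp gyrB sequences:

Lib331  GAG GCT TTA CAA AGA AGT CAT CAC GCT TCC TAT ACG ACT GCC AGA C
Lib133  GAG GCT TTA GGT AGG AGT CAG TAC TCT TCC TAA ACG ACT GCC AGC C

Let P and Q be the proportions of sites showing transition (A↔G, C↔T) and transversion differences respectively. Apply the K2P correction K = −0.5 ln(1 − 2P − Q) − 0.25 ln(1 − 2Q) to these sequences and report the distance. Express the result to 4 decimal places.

0.2267

Mismatches occur at site 10 (C/G, transversion), site 11 (A/G, transition), site 12 (A/T, transversion), site 15 (A/G, transition), site 21 (T/G, transversion), site 22 (C/T, transition), site 25 (G/T, transversion), site 33 (T/A, transversion), site 45 (A/C, transversion).
Of the 9 differences, 3 transitions and 6 transversions over 46 sites: P = 3/46 = 0.065217, Q = 6/46 = 0.130435.
d = −0.5·ln(0.739131) − 0.25·ln(0.739130) = −0.5·(-0.302280) − 0.25·(-0.302281) = 0.2267.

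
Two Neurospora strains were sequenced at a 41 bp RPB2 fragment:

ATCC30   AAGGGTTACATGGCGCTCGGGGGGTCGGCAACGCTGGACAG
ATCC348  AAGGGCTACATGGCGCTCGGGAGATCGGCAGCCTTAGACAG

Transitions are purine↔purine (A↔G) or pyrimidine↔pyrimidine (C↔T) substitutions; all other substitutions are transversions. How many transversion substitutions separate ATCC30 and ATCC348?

1

Differing sites — 6:T/C (Ti); 22:G/A (Ti); 24:G/A (Ti); 31:A/G (Ti); 33:G/C (Tv); 34:C/T (Ti); 36:G/A (Ti).
Of the 7 differences, 6 transitions and 1 transversion, so the answer is 1.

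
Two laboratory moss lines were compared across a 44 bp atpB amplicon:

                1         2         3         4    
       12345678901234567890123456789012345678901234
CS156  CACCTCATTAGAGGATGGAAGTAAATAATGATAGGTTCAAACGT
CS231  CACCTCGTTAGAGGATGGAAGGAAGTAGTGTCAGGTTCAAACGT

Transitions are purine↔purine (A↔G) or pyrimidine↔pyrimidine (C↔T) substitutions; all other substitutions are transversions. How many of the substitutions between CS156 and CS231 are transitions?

4

Mismatches occur at site 7 (A↔G, transition), site 22 (T↔G, transversion), site 25 (A↔G, transition), site 28 (A↔G, transition), site 31 (A↔T, transversion), site 32 (T↔C, transition).
Of the 6 differences, 4 transitions and 2 transversions, so the answer is 4.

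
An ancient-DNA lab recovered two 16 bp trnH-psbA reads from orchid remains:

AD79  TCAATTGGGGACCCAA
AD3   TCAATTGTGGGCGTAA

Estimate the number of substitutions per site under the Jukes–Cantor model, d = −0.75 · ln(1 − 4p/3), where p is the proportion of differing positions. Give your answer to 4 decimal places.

0.3041

The sequences differ at positions 8 (G/T), 11 (A/G), 13 (C/G), 14 (C/T).
p = 4/16 = 0.250000.
d = −0.75 · ln(1 − (4/3)·0.250000) = −0.75 · ln(0.666667) = −0.75 · (-0.405465) = 0.3041.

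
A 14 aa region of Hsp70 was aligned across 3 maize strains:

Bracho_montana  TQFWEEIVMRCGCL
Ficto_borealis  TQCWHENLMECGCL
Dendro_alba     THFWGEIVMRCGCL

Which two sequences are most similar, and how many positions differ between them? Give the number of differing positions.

Pairwise Hamming distances:
  Bracho_montana vs Ficto_borealis: 5
  Bracho_montana vs Dendro_alba: 2
  Ficto_borealis vs Dendro_alba: 6
The smallest is 2, between Bracho_montana and Dendro_alba.

2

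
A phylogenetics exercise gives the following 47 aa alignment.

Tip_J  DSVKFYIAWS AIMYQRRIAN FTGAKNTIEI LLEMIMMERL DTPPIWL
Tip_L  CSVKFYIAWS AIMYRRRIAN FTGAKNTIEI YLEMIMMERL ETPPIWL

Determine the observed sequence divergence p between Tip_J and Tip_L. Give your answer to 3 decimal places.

0.085

Differing sites — 1:D/C; 15:Q/R; 31:L/Y; 41:D/E.
There are 4 differences over 47 sites, so p = 4/47 = 0.085.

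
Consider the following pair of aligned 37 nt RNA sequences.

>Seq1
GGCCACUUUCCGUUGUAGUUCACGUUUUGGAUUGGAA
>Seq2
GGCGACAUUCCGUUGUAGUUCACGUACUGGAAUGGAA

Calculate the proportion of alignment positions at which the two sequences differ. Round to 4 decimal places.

Differing sites — 4:C/G; 7:U/A; 26:U/A; 27:U/C; 32:U/A.
There are 5 differences over 37 sites, so p = 5/37 = 0.1351.

0.1351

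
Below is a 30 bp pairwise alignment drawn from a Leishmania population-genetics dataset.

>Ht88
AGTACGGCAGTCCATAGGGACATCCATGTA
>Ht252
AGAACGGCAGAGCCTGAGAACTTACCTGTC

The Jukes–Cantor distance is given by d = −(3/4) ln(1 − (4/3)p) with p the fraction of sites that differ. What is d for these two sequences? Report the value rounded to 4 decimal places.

0.5034

The sequences differ at positions 3 (T/A), 11 (T/A), 12 (C/G), 14 (A/C), 16 (A/G), 17 (G/A), 19 (G/A), 22 (A/T), 24 (C/A), 26 (A/C), 30 (A/C).
p = 11/30 = 0.366667.
d = −0.75 · ln(1 − (4/3)·0.366667) = −0.75 · ln(0.511111) = −0.75 · (-0.671168) = 0.5034.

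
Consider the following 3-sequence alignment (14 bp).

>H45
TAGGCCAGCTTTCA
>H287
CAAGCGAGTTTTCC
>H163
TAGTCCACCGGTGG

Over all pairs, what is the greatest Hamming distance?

10

Pairwise Hamming distances:
  H45 vs H287: 5
  H45 vs H163: 6
  H287 vs H163: 10
The largest is 10, between H287 and H163.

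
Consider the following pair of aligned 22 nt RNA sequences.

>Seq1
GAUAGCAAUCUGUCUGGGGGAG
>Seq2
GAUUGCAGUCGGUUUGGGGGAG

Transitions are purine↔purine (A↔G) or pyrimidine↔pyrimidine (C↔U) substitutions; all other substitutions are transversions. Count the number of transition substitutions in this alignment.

The sequences differ at positions 4 (A/U, transversion), 8 (A/G, transition), 11 (U/G, transversion), 14 (C/U, transition).
Of the 4 differences, 2 transitions and 2 transversions, so the answer is 2.

2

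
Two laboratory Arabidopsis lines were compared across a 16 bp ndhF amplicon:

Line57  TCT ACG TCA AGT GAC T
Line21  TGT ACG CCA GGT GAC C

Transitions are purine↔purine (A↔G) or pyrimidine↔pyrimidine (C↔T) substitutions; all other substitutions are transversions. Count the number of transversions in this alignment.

1

The sequences differ at positions 2 (C/G, transversion), 7 (T/C, transition), 10 (A/G, transition), 16 (T/C, transition).
Of the 4 differences, 3 transitions and 1 transversion, so the answer is 1.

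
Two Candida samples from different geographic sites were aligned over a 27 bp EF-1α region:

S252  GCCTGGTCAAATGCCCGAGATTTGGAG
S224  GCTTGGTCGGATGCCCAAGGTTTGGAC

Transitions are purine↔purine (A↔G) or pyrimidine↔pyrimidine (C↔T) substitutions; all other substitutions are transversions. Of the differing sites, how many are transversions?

1

The sequences differ at positions 3 (C/T, transition), 9 (A/G, transition), 10 (A/G, transition), 17 (G/A, transition), 20 (A/G, transition), 27 (G/C, transversion).
Of the 6 differences, 5 transitions and 1 transversion, so the answer is 1.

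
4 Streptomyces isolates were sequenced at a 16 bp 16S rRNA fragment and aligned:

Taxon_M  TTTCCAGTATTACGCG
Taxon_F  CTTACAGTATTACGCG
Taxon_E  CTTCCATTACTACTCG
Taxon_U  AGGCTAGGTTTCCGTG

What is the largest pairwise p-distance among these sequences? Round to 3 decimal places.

Pairwise Hamming distances:
  Taxon_M vs Taxon_F: 2
  Taxon_M vs Taxon_E: 4
  Taxon_M vs Taxon_U: 8
  Taxon_F vs Taxon_E: 4
  Taxon_F vs Taxon_U: 9
  Taxon_E vs Taxon_U: 11
The largest is 11 mismatches, between Taxon_E and Taxon_U; p = 11/16 = 0.688.

0.688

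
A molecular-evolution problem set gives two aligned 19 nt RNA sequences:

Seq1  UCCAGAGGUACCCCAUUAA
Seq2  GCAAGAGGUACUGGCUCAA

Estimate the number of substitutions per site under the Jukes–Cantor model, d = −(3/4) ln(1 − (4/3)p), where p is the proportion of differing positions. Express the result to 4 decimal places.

0.5068

Mismatches occur at site 1 (U↔G), site 3 (C↔A), site 12 (C↔U), site 13 (C↔G), site 14 (C↔G), site 15 (A↔C), site 17 (U↔C).
p = 7/19 = 0.368421.
d = −0.75 · ln(1 − (4/3)·0.368421) = −0.75 · ln(0.508772) = −0.75 · (-0.675755) = 0.5068.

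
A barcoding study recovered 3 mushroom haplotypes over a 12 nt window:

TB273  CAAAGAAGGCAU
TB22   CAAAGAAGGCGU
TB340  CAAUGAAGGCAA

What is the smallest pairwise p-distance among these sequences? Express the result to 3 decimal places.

Pairwise Hamming distances:
  TB273 vs TB22: 1
  TB273 vs TB340: 2
  TB22 vs TB340: 3
The smallest is 1 mismatch, between TB273 and TB22; p = 1/12 = 0.083.

0.083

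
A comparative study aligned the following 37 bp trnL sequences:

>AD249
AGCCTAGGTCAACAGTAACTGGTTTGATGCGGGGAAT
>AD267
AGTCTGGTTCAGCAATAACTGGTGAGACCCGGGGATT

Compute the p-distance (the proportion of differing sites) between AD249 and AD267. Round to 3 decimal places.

Mismatches occur at site 3 (C↔T), site 6 (A↔G), site 8 (G↔T), site 12 (A↔G), site 15 (G↔A), site 24 (T↔G), site 25 (T↔A), site 28 (T↔C), site 29 (G↔C), site 36 (A↔T).
There are 10 differences over 37 sites, so p = 10/37 = 0.270.

0.270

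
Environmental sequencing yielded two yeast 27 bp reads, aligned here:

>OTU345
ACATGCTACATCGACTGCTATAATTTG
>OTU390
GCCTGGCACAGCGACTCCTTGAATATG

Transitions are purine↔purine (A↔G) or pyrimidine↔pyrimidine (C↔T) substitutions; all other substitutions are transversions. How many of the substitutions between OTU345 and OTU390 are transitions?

2

Differing sites — 1:A/G (Ti); 3:A/C (Tv); 6:C/G (Tv); 7:T/C (Ti); 11:T/G (Tv); 17:G/C (Tv); 20:A/T (Tv); 21:T/G (Tv); 25:T/A (Tv).
Of the 9 differences, 2 transitions and 7 transversions, so the answer is 2.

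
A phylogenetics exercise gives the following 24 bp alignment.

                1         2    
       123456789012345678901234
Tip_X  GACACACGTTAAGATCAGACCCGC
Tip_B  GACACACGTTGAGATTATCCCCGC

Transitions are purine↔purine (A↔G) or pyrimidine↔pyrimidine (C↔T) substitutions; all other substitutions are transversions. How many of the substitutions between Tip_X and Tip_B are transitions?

2

The sequences differ at positions 11 (A/G, transition), 16 (C/T, transition), 18 (G/T, transversion), 19 (A/C, transversion).
Of the 4 differences, 2 transitions and 2 transversions, so the answer is 2.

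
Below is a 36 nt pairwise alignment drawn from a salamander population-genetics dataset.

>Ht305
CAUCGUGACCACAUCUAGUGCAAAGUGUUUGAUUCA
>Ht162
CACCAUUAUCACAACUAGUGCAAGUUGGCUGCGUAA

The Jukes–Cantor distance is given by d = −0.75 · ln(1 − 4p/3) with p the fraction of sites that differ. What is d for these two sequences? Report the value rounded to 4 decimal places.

Differing sites — 3:U/C; 5:G/A; 7:G/U; 9:C/U; 14:U/A; 24:A/G; 25:G/U; 28:U/G; 29:U/C; 32:A/C; 33:U/G; 35:C/A.
p = 12/36 = 0.333333.
d = −0.75 · ln(1 − (4/3)·0.333333) = −0.75 · ln(0.555556) = −0.75 · (-0.587786) = 0.4408.

0.4408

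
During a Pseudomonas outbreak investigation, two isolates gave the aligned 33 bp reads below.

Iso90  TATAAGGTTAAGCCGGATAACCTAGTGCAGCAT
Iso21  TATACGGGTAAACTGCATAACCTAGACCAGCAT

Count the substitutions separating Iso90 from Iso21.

7

Mismatches occur at site 5 (A↔C), site 8 (T↔G), site 12 (G↔A), site 14 (C↔T), site 16 (G↔C), site 26 (T↔A), site 27 (G↔C).
That gives 7 mismatches out of 33 aligned sites, so the Hamming distance is 7.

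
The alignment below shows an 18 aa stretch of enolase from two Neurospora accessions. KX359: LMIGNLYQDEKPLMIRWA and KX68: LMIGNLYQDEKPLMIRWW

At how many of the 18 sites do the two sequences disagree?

1

A single mismatch occurs at site 18 (A↔W).
That gives 1 mismatch out of 18 aligned sites, so the Hamming distance is 1.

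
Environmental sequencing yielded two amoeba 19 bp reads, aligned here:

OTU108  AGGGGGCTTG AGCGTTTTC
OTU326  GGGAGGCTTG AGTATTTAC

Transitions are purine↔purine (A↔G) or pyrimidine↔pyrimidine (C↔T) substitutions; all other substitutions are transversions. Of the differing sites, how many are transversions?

1

Mismatches occur at site 1 (A/G, transition), site 4 (G/A, transition), site 13 (C/T, transition), site 14 (G/A, transition), site 18 (T/A, transversion).
Of the 5 differences, 4 transitions and 1 transversion, so the answer is 1.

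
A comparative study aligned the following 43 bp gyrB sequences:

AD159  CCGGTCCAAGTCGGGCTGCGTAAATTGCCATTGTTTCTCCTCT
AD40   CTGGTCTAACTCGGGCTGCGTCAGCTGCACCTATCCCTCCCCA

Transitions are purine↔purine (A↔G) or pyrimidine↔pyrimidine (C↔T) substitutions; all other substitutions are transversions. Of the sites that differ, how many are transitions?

9

Differing sites — 2:C/T (Ti); 7:C/T (Ti); 10:G/C (Tv); 22:A/C (Tv); 24:A/G (Ti); 25:T/C (Ti); 29:C/A (Tv); 30:A/C (Tv); 31:T/C (Ti); 33:G/A (Ti); 35:T/C (Ti); 36:T/C (Ti); 41:T/C (Ti); 43:T/A (Tv).
Of the 14 differences, 9 transitions and 5 transversions, so the answer is 9.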